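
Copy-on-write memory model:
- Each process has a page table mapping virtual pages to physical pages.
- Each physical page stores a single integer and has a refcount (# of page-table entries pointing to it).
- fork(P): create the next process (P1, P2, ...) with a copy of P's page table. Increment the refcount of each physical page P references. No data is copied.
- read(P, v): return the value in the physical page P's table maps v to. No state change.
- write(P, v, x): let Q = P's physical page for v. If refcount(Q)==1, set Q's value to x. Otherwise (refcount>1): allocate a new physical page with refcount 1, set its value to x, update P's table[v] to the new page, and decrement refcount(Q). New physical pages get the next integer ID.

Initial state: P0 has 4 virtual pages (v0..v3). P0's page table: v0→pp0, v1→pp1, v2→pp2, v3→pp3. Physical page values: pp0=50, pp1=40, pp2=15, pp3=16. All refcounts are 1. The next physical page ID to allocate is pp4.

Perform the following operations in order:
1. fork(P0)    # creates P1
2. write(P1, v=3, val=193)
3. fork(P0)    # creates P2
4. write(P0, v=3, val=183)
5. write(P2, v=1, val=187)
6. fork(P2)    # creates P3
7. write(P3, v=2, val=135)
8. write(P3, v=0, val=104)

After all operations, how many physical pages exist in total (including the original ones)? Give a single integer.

Answer: 9

Derivation:
Op 1: fork(P0) -> P1. 4 ppages; refcounts: pp0:2 pp1:2 pp2:2 pp3:2
Op 2: write(P1, v3, 193). refcount(pp3)=2>1 -> COPY to pp4. 5 ppages; refcounts: pp0:2 pp1:2 pp2:2 pp3:1 pp4:1
Op 3: fork(P0) -> P2. 5 ppages; refcounts: pp0:3 pp1:3 pp2:3 pp3:2 pp4:1
Op 4: write(P0, v3, 183). refcount(pp3)=2>1 -> COPY to pp5. 6 ppages; refcounts: pp0:3 pp1:3 pp2:3 pp3:1 pp4:1 pp5:1
Op 5: write(P2, v1, 187). refcount(pp1)=3>1 -> COPY to pp6. 7 ppages; refcounts: pp0:3 pp1:2 pp2:3 pp3:1 pp4:1 pp5:1 pp6:1
Op 6: fork(P2) -> P3. 7 ppages; refcounts: pp0:4 pp1:2 pp2:4 pp3:2 pp4:1 pp5:1 pp6:2
Op 7: write(P3, v2, 135). refcount(pp2)=4>1 -> COPY to pp7. 8 ppages; refcounts: pp0:4 pp1:2 pp2:3 pp3:2 pp4:1 pp5:1 pp6:2 pp7:1
Op 8: write(P3, v0, 104). refcount(pp0)=4>1 -> COPY to pp8. 9 ppages; refcounts: pp0:3 pp1:2 pp2:3 pp3:2 pp4:1 pp5:1 pp6:2 pp7:1 pp8:1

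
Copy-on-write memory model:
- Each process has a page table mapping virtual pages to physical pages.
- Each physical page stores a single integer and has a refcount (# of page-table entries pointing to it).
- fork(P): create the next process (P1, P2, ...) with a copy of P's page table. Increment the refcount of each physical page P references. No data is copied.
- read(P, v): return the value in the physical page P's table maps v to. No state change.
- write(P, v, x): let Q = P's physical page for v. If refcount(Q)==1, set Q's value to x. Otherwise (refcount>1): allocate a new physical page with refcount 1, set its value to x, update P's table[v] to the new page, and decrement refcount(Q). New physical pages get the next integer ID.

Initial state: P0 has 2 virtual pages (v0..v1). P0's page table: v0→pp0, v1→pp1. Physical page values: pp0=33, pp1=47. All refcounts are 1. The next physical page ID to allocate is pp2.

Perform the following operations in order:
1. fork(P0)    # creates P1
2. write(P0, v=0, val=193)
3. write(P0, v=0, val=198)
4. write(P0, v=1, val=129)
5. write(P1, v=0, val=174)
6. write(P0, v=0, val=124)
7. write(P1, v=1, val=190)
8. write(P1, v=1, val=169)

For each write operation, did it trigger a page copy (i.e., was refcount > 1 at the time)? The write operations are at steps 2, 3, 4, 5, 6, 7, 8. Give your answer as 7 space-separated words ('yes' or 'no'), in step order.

Op 1: fork(P0) -> P1. 2 ppages; refcounts: pp0:2 pp1:2
Op 2: write(P0, v0, 193). refcount(pp0)=2>1 -> COPY to pp2. 3 ppages; refcounts: pp0:1 pp1:2 pp2:1
Op 3: write(P0, v0, 198). refcount(pp2)=1 -> write in place. 3 ppages; refcounts: pp0:1 pp1:2 pp2:1
Op 4: write(P0, v1, 129). refcount(pp1)=2>1 -> COPY to pp3. 4 ppages; refcounts: pp0:1 pp1:1 pp2:1 pp3:1
Op 5: write(P1, v0, 174). refcount(pp0)=1 -> write in place. 4 ppages; refcounts: pp0:1 pp1:1 pp2:1 pp3:1
Op 6: write(P0, v0, 124). refcount(pp2)=1 -> write in place. 4 ppages; refcounts: pp0:1 pp1:1 pp2:1 pp3:1
Op 7: write(P1, v1, 190). refcount(pp1)=1 -> write in place. 4 ppages; refcounts: pp0:1 pp1:1 pp2:1 pp3:1
Op 8: write(P1, v1, 169). refcount(pp1)=1 -> write in place. 4 ppages; refcounts: pp0:1 pp1:1 pp2:1 pp3:1

yes no yes no no no no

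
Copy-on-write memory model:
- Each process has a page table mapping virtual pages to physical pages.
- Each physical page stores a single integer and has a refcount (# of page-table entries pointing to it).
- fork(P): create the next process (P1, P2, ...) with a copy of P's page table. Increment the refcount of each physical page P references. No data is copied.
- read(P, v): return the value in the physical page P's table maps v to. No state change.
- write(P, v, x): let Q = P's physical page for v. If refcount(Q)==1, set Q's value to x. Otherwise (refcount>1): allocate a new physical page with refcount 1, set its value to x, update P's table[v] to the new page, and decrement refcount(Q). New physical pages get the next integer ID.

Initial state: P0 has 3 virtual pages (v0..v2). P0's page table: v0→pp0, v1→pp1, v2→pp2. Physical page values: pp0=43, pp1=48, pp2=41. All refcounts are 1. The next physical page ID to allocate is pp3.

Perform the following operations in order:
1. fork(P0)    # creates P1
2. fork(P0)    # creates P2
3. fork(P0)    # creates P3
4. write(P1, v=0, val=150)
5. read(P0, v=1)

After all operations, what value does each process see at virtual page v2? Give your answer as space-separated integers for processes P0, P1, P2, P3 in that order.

Op 1: fork(P0) -> P1. 3 ppages; refcounts: pp0:2 pp1:2 pp2:2
Op 2: fork(P0) -> P2. 3 ppages; refcounts: pp0:3 pp1:3 pp2:3
Op 3: fork(P0) -> P3. 3 ppages; refcounts: pp0:4 pp1:4 pp2:4
Op 4: write(P1, v0, 150). refcount(pp0)=4>1 -> COPY to pp3. 4 ppages; refcounts: pp0:3 pp1:4 pp2:4 pp3:1
Op 5: read(P0, v1) -> 48. No state change.
P0: v2 -> pp2 = 41
P1: v2 -> pp2 = 41
P2: v2 -> pp2 = 41
P3: v2 -> pp2 = 41

Answer: 41 41 41 41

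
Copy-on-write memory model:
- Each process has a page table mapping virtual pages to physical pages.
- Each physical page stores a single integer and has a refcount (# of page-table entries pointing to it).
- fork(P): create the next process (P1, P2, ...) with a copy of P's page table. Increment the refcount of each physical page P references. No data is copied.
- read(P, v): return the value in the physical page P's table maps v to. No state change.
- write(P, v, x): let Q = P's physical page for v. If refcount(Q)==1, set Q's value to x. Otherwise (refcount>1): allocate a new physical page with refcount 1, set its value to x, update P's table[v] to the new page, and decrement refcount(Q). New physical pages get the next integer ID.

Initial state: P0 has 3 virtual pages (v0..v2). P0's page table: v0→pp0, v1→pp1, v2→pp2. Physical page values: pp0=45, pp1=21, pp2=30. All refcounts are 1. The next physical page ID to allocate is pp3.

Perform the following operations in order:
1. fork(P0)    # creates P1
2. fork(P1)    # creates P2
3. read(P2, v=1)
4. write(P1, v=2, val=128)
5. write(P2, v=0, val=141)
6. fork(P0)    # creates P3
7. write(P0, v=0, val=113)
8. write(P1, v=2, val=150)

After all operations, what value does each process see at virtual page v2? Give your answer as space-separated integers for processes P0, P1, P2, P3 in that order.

Answer: 30 150 30 30

Derivation:
Op 1: fork(P0) -> P1. 3 ppages; refcounts: pp0:2 pp1:2 pp2:2
Op 2: fork(P1) -> P2. 3 ppages; refcounts: pp0:3 pp1:3 pp2:3
Op 3: read(P2, v1) -> 21. No state change.
Op 4: write(P1, v2, 128). refcount(pp2)=3>1 -> COPY to pp3. 4 ppages; refcounts: pp0:3 pp1:3 pp2:2 pp3:1
Op 5: write(P2, v0, 141). refcount(pp0)=3>1 -> COPY to pp4. 5 ppages; refcounts: pp0:2 pp1:3 pp2:2 pp3:1 pp4:1
Op 6: fork(P0) -> P3. 5 ppages; refcounts: pp0:3 pp1:4 pp2:3 pp3:1 pp4:1
Op 7: write(P0, v0, 113). refcount(pp0)=3>1 -> COPY to pp5. 6 ppages; refcounts: pp0:2 pp1:4 pp2:3 pp3:1 pp4:1 pp5:1
Op 8: write(P1, v2, 150). refcount(pp3)=1 -> write in place. 6 ppages; refcounts: pp0:2 pp1:4 pp2:3 pp3:1 pp4:1 pp5:1
P0: v2 -> pp2 = 30
P1: v2 -> pp3 = 150
P2: v2 -> pp2 = 30
P3: v2 -> pp2 = 30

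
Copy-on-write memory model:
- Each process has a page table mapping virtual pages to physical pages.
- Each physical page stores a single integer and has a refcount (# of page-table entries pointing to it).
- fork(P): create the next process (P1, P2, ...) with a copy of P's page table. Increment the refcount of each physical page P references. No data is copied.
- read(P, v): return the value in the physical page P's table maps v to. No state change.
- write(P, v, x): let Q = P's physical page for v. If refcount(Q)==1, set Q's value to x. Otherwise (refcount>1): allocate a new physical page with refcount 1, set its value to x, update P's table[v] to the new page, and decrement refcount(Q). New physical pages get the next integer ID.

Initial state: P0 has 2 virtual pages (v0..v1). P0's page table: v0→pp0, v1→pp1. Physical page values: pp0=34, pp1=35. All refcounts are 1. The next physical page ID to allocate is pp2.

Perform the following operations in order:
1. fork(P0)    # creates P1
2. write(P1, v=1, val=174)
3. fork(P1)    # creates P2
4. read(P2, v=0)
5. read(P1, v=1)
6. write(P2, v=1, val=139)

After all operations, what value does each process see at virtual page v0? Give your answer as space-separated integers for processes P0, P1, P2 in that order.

Op 1: fork(P0) -> P1. 2 ppages; refcounts: pp0:2 pp1:2
Op 2: write(P1, v1, 174). refcount(pp1)=2>1 -> COPY to pp2. 3 ppages; refcounts: pp0:2 pp1:1 pp2:1
Op 3: fork(P1) -> P2. 3 ppages; refcounts: pp0:3 pp1:1 pp2:2
Op 4: read(P2, v0) -> 34. No state change.
Op 5: read(P1, v1) -> 174. No state change.
Op 6: write(P2, v1, 139). refcount(pp2)=2>1 -> COPY to pp3. 4 ppages; refcounts: pp0:3 pp1:1 pp2:1 pp3:1
P0: v0 -> pp0 = 34
P1: v0 -> pp0 = 34
P2: v0 -> pp0 = 34

Answer: 34 34 34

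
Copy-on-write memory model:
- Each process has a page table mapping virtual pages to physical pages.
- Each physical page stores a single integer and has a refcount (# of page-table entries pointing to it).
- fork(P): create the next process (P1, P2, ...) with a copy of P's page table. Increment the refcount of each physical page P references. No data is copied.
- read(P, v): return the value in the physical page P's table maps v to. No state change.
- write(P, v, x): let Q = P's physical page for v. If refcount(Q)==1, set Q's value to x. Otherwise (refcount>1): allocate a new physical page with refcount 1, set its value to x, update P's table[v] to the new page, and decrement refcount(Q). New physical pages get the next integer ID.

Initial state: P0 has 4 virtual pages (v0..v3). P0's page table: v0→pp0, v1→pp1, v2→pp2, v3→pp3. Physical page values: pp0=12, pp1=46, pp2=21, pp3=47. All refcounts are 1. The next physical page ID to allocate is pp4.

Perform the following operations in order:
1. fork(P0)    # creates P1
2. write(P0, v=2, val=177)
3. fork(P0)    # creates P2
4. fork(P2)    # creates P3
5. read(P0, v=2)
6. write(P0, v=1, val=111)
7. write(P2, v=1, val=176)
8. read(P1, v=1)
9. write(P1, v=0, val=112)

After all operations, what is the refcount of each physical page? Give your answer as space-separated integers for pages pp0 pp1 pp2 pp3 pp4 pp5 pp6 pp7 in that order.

Answer: 3 2 1 4 3 1 1 1

Derivation:
Op 1: fork(P0) -> P1. 4 ppages; refcounts: pp0:2 pp1:2 pp2:2 pp3:2
Op 2: write(P0, v2, 177). refcount(pp2)=2>1 -> COPY to pp4. 5 ppages; refcounts: pp0:2 pp1:2 pp2:1 pp3:2 pp4:1
Op 3: fork(P0) -> P2. 5 ppages; refcounts: pp0:3 pp1:3 pp2:1 pp3:3 pp4:2
Op 4: fork(P2) -> P3. 5 ppages; refcounts: pp0:4 pp1:4 pp2:1 pp3:4 pp4:3
Op 5: read(P0, v2) -> 177. No state change.
Op 6: write(P0, v1, 111). refcount(pp1)=4>1 -> COPY to pp5. 6 ppages; refcounts: pp0:4 pp1:3 pp2:1 pp3:4 pp4:3 pp5:1
Op 7: write(P2, v1, 176). refcount(pp1)=3>1 -> COPY to pp6. 7 ppages; refcounts: pp0:4 pp1:2 pp2:1 pp3:4 pp4:3 pp5:1 pp6:1
Op 8: read(P1, v1) -> 46. No state change.
Op 9: write(P1, v0, 112). refcount(pp0)=4>1 -> COPY to pp7. 8 ppages; refcounts: pp0:3 pp1:2 pp2:1 pp3:4 pp4:3 pp5:1 pp6:1 pp7:1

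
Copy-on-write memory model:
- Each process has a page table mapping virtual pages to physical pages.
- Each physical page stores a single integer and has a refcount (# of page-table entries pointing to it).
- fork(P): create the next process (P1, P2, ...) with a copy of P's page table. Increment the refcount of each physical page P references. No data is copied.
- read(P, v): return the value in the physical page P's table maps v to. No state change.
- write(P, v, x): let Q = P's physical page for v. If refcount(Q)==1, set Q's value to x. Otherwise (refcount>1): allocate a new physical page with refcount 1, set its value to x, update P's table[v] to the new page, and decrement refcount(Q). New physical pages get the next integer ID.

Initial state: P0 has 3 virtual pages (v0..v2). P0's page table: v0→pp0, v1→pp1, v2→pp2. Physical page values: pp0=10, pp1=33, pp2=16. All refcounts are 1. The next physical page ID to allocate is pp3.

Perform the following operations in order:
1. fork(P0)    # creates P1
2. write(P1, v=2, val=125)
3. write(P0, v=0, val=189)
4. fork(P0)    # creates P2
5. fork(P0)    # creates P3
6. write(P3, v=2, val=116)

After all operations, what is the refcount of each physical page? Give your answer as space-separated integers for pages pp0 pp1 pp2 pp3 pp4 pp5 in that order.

Answer: 1 4 2 1 3 1

Derivation:
Op 1: fork(P0) -> P1. 3 ppages; refcounts: pp0:2 pp1:2 pp2:2
Op 2: write(P1, v2, 125). refcount(pp2)=2>1 -> COPY to pp3. 4 ppages; refcounts: pp0:2 pp1:2 pp2:1 pp3:1
Op 3: write(P0, v0, 189). refcount(pp0)=2>1 -> COPY to pp4. 5 ppages; refcounts: pp0:1 pp1:2 pp2:1 pp3:1 pp4:1
Op 4: fork(P0) -> P2. 5 ppages; refcounts: pp0:1 pp1:3 pp2:2 pp3:1 pp4:2
Op 5: fork(P0) -> P3. 5 ppages; refcounts: pp0:1 pp1:4 pp2:3 pp3:1 pp4:3
Op 6: write(P3, v2, 116). refcount(pp2)=3>1 -> COPY to pp5. 6 ppages; refcounts: pp0:1 pp1:4 pp2:2 pp3:1 pp4:3 pp5:1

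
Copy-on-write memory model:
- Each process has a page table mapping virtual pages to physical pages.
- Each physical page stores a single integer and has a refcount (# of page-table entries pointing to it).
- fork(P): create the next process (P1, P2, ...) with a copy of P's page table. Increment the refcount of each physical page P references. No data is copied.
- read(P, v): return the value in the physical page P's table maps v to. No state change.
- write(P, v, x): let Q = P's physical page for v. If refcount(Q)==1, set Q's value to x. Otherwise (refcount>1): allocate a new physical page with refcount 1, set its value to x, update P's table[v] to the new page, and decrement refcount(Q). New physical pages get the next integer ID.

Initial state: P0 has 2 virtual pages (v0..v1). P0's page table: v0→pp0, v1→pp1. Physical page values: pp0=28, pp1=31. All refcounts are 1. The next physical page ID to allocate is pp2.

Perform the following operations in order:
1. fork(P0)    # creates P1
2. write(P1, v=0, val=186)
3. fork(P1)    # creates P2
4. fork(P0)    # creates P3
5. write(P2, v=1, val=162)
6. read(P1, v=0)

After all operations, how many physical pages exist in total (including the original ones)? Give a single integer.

Op 1: fork(P0) -> P1. 2 ppages; refcounts: pp0:2 pp1:2
Op 2: write(P1, v0, 186). refcount(pp0)=2>1 -> COPY to pp2. 3 ppages; refcounts: pp0:1 pp1:2 pp2:1
Op 3: fork(P1) -> P2. 3 ppages; refcounts: pp0:1 pp1:3 pp2:2
Op 4: fork(P0) -> P3. 3 ppages; refcounts: pp0:2 pp1:4 pp2:2
Op 5: write(P2, v1, 162). refcount(pp1)=4>1 -> COPY to pp3. 4 ppages; refcounts: pp0:2 pp1:3 pp2:2 pp3:1
Op 6: read(P1, v0) -> 186. No state change.

Answer: 4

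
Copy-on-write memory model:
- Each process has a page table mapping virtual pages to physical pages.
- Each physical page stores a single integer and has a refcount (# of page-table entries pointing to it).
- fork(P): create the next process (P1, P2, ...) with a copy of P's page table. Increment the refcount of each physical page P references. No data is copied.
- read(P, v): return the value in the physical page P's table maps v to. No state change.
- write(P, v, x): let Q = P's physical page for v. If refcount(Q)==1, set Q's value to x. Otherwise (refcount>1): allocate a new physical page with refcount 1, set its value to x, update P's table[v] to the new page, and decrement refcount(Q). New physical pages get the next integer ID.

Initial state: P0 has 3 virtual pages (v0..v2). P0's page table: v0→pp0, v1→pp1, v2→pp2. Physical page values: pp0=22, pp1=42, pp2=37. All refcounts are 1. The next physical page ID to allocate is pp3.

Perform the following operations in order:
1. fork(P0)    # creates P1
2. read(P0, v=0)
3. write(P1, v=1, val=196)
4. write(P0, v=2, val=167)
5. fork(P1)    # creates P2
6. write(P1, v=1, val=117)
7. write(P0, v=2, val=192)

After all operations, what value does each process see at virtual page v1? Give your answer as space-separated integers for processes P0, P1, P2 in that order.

Answer: 42 117 196

Derivation:
Op 1: fork(P0) -> P1. 3 ppages; refcounts: pp0:2 pp1:2 pp2:2
Op 2: read(P0, v0) -> 22. No state change.
Op 3: write(P1, v1, 196). refcount(pp1)=2>1 -> COPY to pp3. 4 ppages; refcounts: pp0:2 pp1:1 pp2:2 pp3:1
Op 4: write(P0, v2, 167). refcount(pp2)=2>1 -> COPY to pp4. 5 ppages; refcounts: pp0:2 pp1:1 pp2:1 pp3:1 pp4:1
Op 5: fork(P1) -> P2. 5 ppages; refcounts: pp0:3 pp1:1 pp2:2 pp3:2 pp4:1
Op 6: write(P1, v1, 117). refcount(pp3)=2>1 -> COPY to pp5. 6 ppages; refcounts: pp0:3 pp1:1 pp2:2 pp3:1 pp4:1 pp5:1
Op 7: write(P0, v2, 192). refcount(pp4)=1 -> write in place. 6 ppages; refcounts: pp0:3 pp1:1 pp2:2 pp3:1 pp4:1 pp5:1
P0: v1 -> pp1 = 42
P1: v1 -> pp5 = 117
P2: v1 -> pp3 = 196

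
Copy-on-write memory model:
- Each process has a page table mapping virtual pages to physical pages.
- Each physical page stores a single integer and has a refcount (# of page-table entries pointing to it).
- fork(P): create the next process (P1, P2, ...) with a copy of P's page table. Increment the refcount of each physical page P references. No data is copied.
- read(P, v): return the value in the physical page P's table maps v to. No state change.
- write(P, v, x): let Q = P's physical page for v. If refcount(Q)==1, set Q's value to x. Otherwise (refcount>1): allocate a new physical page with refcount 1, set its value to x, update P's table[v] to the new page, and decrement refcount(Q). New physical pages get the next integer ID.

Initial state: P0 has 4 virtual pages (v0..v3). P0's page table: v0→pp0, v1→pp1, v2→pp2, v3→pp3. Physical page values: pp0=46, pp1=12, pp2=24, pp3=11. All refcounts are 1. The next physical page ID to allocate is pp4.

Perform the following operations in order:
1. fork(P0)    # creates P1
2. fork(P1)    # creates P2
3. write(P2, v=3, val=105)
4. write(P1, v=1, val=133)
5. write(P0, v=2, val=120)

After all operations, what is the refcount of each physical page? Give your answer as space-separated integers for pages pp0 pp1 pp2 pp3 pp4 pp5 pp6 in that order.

Op 1: fork(P0) -> P1. 4 ppages; refcounts: pp0:2 pp1:2 pp2:2 pp3:2
Op 2: fork(P1) -> P2. 4 ppages; refcounts: pp0:3 pp1:3 pp2:3 pp3:3
Op 3: write(P2, v3, 105). refcount(pp3)=3>1 -> COPY to pp4. 5 ppages; refcounts: pp0:3 pp1:3 pp2:3 pp3:2 pp4:1
Op 4: write(P1, v1, 133). refcount(pp1)=3>1 -> COPY to pp5. 6 ppages; refcounts: pp0:3 pp1:2 pp2:3 pp3:2 pp4:1 pp5:1
Op 5: write(P0, v2, 120). refcount(pp2)=3>1 -> COPY to pp6. 7 ppages; refcounts: pp0:3 pp1:2 pp2:2 pp3:2 pp4:1 pp5:1 pp6:1

Answer: 3 2 2 2 1 1 1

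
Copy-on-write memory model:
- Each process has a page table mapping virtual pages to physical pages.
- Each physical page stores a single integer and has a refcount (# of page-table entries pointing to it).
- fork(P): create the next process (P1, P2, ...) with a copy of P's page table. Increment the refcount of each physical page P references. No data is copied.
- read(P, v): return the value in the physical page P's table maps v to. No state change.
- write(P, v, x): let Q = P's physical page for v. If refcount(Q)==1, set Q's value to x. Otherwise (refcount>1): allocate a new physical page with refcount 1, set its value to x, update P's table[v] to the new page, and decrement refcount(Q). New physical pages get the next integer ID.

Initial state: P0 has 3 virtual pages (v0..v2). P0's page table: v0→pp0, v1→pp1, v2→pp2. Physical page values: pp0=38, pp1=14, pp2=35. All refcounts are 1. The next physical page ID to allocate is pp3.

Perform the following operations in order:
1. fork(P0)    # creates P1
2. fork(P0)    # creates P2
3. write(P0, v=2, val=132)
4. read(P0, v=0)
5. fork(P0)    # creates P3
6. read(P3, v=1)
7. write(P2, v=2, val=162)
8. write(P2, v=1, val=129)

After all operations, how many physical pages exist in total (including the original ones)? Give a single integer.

Answer: 6

Derivation:
Op 1: fork(P0) -> P1. 3 ppages; refcounts: pp0:2 pp1:2 pp2:2
Op 2: fork(P0) -> P2. 3 ppages; refcounts: pp0:3 pp1:3 pp2:3
Op 3: write(P0, v2, 132). refcount(pp2)=3>1 -> COPY to pp3. 4 ppages; refcounts: pp0:3 pp1:3 pp2:2 pp3:1
Op 4: read(P0, v0) -> 38. No state change.
Op 5: fork(P0) -> P3. 4 ppages; refcounts: pp0:4 pp1:4 pp2:2 pp3:2
Op 6: read(P3, v1) -> 14. No state change.
Op 7: write(P2, v2, 162). refcount(pp2)=2>1 -> COPY to pp4. 5 ppages; refcounts: pp0:4 pp1:4 pp2:1 pp3:2 pp4:1
Op 8: write(P2, v1, 129). refcount(pp1)=4>1 -> COPY to pp5. 6 ppages; refcounts: pp0:4 pp1:3 pp2:1 pp3:2 pp4:1 pp5:1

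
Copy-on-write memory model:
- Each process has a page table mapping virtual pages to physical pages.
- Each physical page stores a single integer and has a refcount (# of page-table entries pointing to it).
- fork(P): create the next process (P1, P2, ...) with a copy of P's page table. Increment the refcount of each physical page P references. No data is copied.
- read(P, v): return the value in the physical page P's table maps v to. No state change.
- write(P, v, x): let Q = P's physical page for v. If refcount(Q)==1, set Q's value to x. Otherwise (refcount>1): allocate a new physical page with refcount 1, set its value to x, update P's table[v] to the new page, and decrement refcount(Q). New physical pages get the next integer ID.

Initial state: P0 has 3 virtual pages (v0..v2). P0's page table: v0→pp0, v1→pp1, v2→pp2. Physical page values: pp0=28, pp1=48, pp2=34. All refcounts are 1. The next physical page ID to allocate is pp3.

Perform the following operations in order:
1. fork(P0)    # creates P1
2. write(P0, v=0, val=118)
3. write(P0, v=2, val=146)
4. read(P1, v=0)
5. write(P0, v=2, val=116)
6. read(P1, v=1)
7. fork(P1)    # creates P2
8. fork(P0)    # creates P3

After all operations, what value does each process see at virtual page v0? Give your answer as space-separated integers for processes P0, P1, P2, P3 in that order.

Answer: 118 28 28 118

Derivation:
Op 1: fork(P0) -> P1. 3 ppages; refcounts: pp0:2 pp1:2 pp2:2
Op 2: write(P0, v0, 118). refcount(pp0)=2>1 -> COPY to pp3. 4 ppages; refcounts: pp0:1 pp1:2 pp2:2 pp3:1
Op 3: write(P0, v2, 146). refcount(pp2)=2>1 -> COPY to pp4. 5 ppages; refcounts: pp0:1 pp1:2 pp2:1 pp3:1 pp4:1
Op 4: read(P1, v0) -> 28. No state change.
Op 5: write(P0, v2, 116). refcount(pp4)=1 -> write in place. 5 ppages; refcounts: pp0:1 pp1:2 pp2:1 pp3:1 pp4:1
Op 6: read(P1, v1) -> 48. No state change.
Op 7: fork(P1) -> P2. 5 ppages; refcounts: pp0:2 pp1:3 pp2:2 pp3:1 pp4:1
Op 8: fork(P0) -> P3. 5 ppages; refcounts: pp0:2 pp1:4 pp2:2 pp3:2 pp4:2
P0: v0 -> pp3 = 118
P1: v0 -> pp0 = 28
P2: v0 -> pp0 = 28
P3: v0 -> pp3 = 118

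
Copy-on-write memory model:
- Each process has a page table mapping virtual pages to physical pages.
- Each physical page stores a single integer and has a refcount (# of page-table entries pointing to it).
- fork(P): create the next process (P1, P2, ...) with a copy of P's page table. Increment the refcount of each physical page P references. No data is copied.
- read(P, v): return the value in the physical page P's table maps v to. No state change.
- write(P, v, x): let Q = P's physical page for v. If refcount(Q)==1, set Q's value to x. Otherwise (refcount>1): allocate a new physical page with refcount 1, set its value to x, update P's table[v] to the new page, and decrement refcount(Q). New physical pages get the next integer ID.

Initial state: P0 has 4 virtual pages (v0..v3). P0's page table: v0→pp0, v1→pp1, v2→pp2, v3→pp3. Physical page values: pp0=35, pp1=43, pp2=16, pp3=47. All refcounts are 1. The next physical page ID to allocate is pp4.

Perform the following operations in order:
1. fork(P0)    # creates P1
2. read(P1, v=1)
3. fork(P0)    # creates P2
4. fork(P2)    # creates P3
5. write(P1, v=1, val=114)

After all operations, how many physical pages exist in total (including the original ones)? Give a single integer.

Answer: 5

Derivation:
Op 1: fork(P0) -> P1. 4 ppages; refcounts: pp0:2 pp1:2 pp2:2 pp3:2
Op 2: read(P1, v1) -> 43. No state change.
Op 3: fork(P0) -> P2. 4 ppages; refcounts: pp0:3 pp1:3 pp2:3 pp3:3
Op 4: fork(P2) -> P3. 4 ppages; refcounts: pp0:4 pp1:4 pp2:4 pp3:4
Op 5: write(P1, v1, 114). refcount(pp1)=4>1 -> COPY to pp4. 5 ppages; refcounts: pp0:4 pp1:3 pp2:4 pp3:4 pp4:1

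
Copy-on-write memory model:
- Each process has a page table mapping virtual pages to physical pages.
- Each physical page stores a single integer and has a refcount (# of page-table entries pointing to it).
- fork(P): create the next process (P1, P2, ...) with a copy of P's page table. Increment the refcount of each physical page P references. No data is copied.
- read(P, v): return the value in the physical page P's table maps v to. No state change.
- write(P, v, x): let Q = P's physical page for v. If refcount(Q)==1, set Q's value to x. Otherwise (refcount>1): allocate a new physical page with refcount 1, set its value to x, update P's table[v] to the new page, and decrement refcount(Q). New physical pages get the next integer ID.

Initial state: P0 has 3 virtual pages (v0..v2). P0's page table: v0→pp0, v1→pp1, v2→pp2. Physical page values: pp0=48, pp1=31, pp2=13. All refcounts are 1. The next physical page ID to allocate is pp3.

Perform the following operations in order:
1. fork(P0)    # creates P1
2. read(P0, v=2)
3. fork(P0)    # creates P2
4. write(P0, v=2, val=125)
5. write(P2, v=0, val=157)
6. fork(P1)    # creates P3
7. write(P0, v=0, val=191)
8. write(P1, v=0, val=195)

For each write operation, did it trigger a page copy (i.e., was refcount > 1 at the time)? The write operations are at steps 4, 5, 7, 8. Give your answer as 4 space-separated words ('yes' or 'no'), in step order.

Op 1: fork(P0) -> P1. 3 ppages; refcounts: pp0:2 pp1:2 pp2:2
Op 2: read(P0, v2) -> 13. No state change.
Op 3: fork(P0) -> P2. 3 ppages; refcounts: pp0:3 pp1:3 pp2:3
Op 4: write(P0, v2, 125). refcount(pp2)=3>1 -> COPY to pp3. 4 ppages; refcounts: pp0:3 pp1:3 pp2:2 pp3:1
Op 5: write(P2, v0, 157). refcount(pp0)=3>1 -> COPY to pp4. 5 ppages; refcounts: pp0:2 pp1:3 pp2:2 pp3:1 pp4:1
Op 6: fork(P1) -> P3. 5 ppages; refcounts: pp0:3 pp1:4 pp2:3 pp3:1 pp4:1
Op 7: write(P0, v0, 191). refcount(pp0)=3>1 -> COPY to pp5. 6 ppages; refcounts: pp0:2 pp1:4 pp2:3 pp3:1 pp4:1 pp5:1
Op 8: write(P1, v0, 195). refcount(pp0)=2>1 -> COPY to pp6. 7 ppages; refcounts: pp0:1 pp1:4 pp2:3 pp3:1 pp4:1 pp5:1 pp6:1

yes yes yes yes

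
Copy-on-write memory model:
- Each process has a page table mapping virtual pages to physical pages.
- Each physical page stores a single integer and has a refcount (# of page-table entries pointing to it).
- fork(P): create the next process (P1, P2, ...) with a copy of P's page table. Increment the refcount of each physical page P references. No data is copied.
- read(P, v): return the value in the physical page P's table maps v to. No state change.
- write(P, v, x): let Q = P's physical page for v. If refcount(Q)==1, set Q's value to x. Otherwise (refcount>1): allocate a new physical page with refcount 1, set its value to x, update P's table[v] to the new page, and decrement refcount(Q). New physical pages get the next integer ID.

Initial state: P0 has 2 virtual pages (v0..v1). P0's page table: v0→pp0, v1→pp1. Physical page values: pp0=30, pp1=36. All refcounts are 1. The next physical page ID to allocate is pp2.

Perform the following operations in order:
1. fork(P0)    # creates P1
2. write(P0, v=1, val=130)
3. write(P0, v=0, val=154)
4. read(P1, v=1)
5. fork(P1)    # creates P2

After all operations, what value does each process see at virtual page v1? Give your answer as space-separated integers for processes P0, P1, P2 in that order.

Op 1: fork(P0) -> P1. 2 ppages; refcounts: pp0:2 pp1:2
Op 2: write(P0, v1, 130). refcount(pp1)=2>1 -> COPY to pp2. 3 ppages; refcounts: pp0:2 pp1:1 pp2:1
Op 3: write(P0, v0, 154). refcount(pp0)=2>1 -> COPY to pp3. 4 ppages; refcounts: pp0:1 pp1:1 pp2:1 pp3:1
Op 4: read(P1, v1) -> 36. No state change.
Op 5: fork(P1) -> P2. 4 ppages; refcounts: pp0:2 pp1:2 pp2:1 pp3:1
P0: v1 -> pp2 = 130
P1: v1 -> pp1 = 36
P2: v1 -> pp1 = 36

Answer: 130 36 36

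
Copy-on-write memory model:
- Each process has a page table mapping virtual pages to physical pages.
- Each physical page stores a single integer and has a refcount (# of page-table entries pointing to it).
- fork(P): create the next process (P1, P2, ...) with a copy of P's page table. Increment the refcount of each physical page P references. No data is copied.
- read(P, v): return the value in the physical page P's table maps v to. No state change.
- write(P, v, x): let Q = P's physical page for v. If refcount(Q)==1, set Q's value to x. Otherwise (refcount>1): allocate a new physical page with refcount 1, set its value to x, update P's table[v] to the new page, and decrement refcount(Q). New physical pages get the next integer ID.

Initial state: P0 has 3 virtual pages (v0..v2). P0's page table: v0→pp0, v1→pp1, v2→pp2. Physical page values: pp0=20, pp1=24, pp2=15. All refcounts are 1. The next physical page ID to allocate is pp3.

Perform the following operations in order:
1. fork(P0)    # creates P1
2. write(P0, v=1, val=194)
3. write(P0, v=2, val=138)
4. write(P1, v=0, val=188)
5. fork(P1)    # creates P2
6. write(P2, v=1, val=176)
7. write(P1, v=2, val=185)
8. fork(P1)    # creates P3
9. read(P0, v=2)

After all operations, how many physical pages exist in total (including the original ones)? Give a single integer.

Op 1: fork(P0) -> P1. 3 ppages; refcounts: pp0:2 pp1:2 pp2:2
Op 2: write(P0, v1, 194). refcount(pp1)=2>1 -> COPY to pp3. 4 ppages; refcounts: pp0:2 pp1:1 pp2:2 pp3:1
Op 3: write(P0, v2, 138). refcount(pp2)=2>1 -> COPY to pp4. 5 ppages; refcounts: pp0:2 pp1:1 pp2:1 pp3:1 pp4:1
Op 4: write(P1, v0, 188). refcount(pp0)=2>1 -> COPY to pp5. 6 ppages; refcounts: pp0:1 pp1:1 pp2:1 pp3:1 pp4:1 pp5:1
Op 5: fork(P1) -> P2. 6 ppages; refcounts: pp0:1 pp1:2 pp2:2 pp3:1 pp4:1 pp5:2
Op 6: write(P2, v1, 176). refcount(pp1)=2>1 -> COPY to pp6. 7 ppages; refcounts: pp0:1 pp1:1 pp2:2 pp3:1 pp4:1 pp5:2 pp6:1
Op 7: write(P1, v2, 185). refcount(pp2)=2>1 -> COPY to pp7. 8 ppages; refcounts: pp0:1 pp1:1 pp2:1 pp3:1 pp4:1 pp5:2 pp6:1 pp7:1
Op 8: fork(P1) -> P3. 8 ppages; refcounts: pp0:1 pp1:2 pp2:1 pp3:1 pp4:1 pp5:3 pp6:1 pp7:2
Op 9: read(P0, v2) -> 138. No state change.

Answer: 8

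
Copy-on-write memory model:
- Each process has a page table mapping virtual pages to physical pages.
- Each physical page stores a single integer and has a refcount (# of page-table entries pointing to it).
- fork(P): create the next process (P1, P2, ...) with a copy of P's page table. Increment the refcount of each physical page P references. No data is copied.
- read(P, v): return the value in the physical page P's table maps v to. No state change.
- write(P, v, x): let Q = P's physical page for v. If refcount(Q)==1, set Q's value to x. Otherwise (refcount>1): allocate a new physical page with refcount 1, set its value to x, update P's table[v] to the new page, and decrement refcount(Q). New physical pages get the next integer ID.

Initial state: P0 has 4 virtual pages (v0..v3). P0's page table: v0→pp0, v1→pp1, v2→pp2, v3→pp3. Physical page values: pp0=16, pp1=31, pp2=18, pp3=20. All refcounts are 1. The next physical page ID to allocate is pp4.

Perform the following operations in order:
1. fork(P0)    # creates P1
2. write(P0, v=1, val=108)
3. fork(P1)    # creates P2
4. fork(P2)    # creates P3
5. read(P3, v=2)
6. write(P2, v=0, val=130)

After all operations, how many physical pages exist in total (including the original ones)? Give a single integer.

Op 1: fork(P0) -> P1. 4 ppages; refcounts: pp0:2 pp1:2 pp2:2 pp3:2
Op 2: write(P0, v1, 108). refcount(pp1)=2>1 -> COPY to pp4. 5 ppages; refcounts: pp0:2 pp1:1 pp2:2 pp3:2 pp4:1
Op 3: fork(P1) -> P2. 5 ppages; refcounts: pp0:3 pp1:2 pp2:3 pp3:3 pp4:1
Op 4: fork(P2) -> P3. 5 ppages; refcounts: pp0:4 pp1:3 pp2:4 pp3:4 pp4:1
Op 5: read(P3, v2) -> 18. No state change.
Op 6: write(P2, v0, 130). refcount(pp0)=4>1 -> COPY to pp5. 6 ppages; refcounts: pp0:3 pp1:3 pp2:4 pp3:4 pp4:1 pp5:1

Answer: 6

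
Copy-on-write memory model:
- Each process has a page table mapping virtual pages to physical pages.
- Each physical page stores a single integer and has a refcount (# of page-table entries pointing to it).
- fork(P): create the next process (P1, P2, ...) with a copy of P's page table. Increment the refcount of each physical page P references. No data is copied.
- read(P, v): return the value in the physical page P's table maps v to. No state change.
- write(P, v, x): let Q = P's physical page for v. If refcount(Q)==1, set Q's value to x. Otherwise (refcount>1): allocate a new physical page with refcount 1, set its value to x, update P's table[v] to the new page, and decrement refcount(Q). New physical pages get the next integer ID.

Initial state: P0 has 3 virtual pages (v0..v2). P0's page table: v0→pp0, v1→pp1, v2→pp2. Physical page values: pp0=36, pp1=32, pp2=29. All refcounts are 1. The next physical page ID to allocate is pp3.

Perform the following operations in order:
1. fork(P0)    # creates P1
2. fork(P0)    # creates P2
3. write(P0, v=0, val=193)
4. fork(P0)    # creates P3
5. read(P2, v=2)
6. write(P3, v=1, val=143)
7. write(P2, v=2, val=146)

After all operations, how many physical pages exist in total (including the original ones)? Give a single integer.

Answer: 6

Derivation:
Op 1: fork(P0) -> P1. 3 ppages; refcounts: pp0:2 pp1:2 pp2:2
Op 2: fork(P0) -> P2. 3 ppages; refcounts: pp0:3 pp1:3 pp2:3
Op 3: write(P0, v0, 193). refcount(pp0)=3>1 -> COPY to pp3. 4 ppages; refcounts: pp0:2 pp1:3 pp2:3 pp3:1
Op 4: fork(P0) -> P3. 4 ppages; refcounts: pp0:2 pp1:4 pp2:4 pp3:2
Op 5: read(P2, v2) -> 29. No state change.
Op 6: write(P3, v1, 143). refcount(pp1)=4>1 -> COPY to pp4. 5 ppages; refcounts: pp0:2 pp1:3 pp2:4 pp3:2 pp4:1
Op 7: write(P2, v2, 146). refcount(pp2)=4>1 -> COPY to pp5. 6 ppages; refcounts: pp0:2 pp1:3 pp2:3 pp3:2 pp4:1 pp5:1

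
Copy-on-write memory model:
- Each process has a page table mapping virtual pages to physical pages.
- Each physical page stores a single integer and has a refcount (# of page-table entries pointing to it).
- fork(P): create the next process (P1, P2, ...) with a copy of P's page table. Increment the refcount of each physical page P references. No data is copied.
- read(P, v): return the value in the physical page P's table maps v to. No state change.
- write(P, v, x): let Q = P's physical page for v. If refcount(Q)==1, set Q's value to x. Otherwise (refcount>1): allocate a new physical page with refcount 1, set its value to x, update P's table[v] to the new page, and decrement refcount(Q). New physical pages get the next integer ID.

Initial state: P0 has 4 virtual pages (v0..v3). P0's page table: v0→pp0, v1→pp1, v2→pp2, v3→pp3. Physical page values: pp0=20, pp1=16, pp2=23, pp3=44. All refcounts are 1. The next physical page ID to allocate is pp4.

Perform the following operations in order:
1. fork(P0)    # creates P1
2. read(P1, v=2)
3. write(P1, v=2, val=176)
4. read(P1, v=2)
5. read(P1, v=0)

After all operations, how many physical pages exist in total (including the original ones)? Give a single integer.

Op 1: fork(P0) -> P1. 4 ppages; refcounts: pp0:2 pp1:2 pp2:2 pp3:2
Op 2: read(P1, v2) -> 23. No state change.
Op 3: write(P1, v2, 176). refcount(pp2)=2>1 -> COPY to pp4. 5 ppages; refcounts: pp0:2 pp1:2 pp2:1 pp3:2 pp4:1
Op 4: read(P1, v2) -> 176. No state change.
Op 5: read(P1, v0) -> 20. No state change.

Answer: 5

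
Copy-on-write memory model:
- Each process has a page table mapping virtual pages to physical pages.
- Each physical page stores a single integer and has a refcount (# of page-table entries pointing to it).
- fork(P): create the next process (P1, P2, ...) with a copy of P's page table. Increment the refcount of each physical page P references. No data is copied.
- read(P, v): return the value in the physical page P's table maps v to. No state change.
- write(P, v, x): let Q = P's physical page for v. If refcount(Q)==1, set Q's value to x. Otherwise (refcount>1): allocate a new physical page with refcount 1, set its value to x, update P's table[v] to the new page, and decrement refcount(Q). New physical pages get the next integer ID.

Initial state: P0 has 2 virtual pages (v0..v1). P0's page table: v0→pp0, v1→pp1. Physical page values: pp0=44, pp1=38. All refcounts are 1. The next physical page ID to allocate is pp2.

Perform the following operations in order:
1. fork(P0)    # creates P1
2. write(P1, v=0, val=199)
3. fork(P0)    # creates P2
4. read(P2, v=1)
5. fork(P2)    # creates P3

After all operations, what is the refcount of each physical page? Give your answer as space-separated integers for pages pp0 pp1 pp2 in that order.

Answer: 3 4 1

Derivation:
Op 1: fork(P0) -> P1. 2 ppages; refcounts: pp0:2 pp1:2
Op 2: write(P1, v0, 199). refcount(pp0)=2>1 -> COPY to pp2. 3 ppages; refcounts: pp0:1 pp1:2 pp2:1
Op 3: fork(P0) -> P2. 3 ppages; refcounts: pp0:2 pp1:3 pp2:1
Op 4: read(P2, v1) -> 38. No state change.
Op 5: fork(P2) -> P3. 3 ppages; refcounts: pp0:3 pp1:4 pp2:1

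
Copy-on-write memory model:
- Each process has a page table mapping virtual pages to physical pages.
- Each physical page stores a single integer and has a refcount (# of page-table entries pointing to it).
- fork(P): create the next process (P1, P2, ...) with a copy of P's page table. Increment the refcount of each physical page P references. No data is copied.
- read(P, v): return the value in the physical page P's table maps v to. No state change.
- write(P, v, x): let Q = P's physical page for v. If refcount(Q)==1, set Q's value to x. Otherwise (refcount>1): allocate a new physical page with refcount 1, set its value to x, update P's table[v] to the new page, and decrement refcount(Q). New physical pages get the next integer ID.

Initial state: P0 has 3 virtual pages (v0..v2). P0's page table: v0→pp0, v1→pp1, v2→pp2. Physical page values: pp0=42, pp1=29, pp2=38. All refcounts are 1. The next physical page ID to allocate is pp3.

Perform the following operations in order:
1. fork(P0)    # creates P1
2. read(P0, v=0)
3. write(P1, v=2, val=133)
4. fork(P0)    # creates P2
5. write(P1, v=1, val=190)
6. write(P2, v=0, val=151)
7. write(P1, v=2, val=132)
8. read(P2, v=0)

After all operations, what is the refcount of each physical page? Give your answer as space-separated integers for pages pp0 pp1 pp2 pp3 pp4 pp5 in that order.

Answer: 2 2 2 1 1 1

Derivation:
Op 1: fork(P0) -> P1. 3 ppages; refcounts: pp0:2 pp1:2 pp2:2
Op 2: read(P0, v0) -> 42. No state change.
Op 3: write(P1, v2, 133). refcount(pp2)=2>1 -> COPY to pp3. 4 ppages; refcounts: pp0:2 pp1:2 pp2:1 pp3:1
Op 4: fork(P0) -> P2. 4 ppages; refcounts: pp0:3 pp1:3 pp2:2 pp3:1
Op 5: write(P1, v1, 190). refcount(pp1)=3>1 -> COPY to pp4. 5 ppages; refcounts: pp0:3 pp1:2 pp2:2 pp3:1 pp4:1
Op 6: write(P2, v0, 151). refcount(pp0)=3>1 -> COPY to pp5. 6 ppages; refcounts: pp0:2 pp1:2 pp2:2 pp3:1 pp4:1 pp5:1
Op 7: write(P1, v2, 132). refcount(pp3)=1 -> write in place. 6 ppages; refcounts: pp0:2 pp1:2 pp2:2 pp3:1 pp4:1 pp5:1
Op 8: read(P2, v0) -> 151. No state change.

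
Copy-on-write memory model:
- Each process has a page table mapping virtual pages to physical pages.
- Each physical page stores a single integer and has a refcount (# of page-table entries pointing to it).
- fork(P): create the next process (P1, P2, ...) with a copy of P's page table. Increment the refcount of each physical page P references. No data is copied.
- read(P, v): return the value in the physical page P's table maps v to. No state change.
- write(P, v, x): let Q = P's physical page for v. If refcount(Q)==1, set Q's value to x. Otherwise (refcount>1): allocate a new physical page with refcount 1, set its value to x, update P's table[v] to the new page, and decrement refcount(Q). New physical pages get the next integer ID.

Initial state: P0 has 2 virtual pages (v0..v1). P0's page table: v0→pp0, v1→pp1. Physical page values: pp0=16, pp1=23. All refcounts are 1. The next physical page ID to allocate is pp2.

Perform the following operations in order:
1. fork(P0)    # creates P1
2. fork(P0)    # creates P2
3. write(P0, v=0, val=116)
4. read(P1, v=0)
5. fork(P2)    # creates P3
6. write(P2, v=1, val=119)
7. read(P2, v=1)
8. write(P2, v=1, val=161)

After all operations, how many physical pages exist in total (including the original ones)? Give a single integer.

Answer: 4

Derivation:
Op 1: fork(P0) -> P1. 2 ppages; refcounts: pp0:2 pp1:2
Op 2: fork(P0) -> P2. 2 ppages; refcounts: pp0:3 pp1:3
Op 3: write(P0, v0, 116). refcount(pp0)=3>1 -> COPY to pp2. 3 ppages; refcounts: pp0:2 pp1:3 pp2:1
Op 4: read(P1, v0) -> 16. No state change.
Op 5: fork(P2) -> P3. 3 ppages; refcounts: pp0:3 pp1:4 pp2:1
Op 6: write(P2, v1, 119). refcount(pp1)=4>1 -> COPY to pp3. 4 ppages; refcounts: pp0:3 pp1:3 pp2:1 pp3:1
Op 7: read(P2, v1) -> 119. No state change.
Op 8: write(P2, v1, 161). refcount(pp3)=1 -> write in place. 4 ppages; refcounts: pp0:3 pp1:3 pp2:1 pp3:1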